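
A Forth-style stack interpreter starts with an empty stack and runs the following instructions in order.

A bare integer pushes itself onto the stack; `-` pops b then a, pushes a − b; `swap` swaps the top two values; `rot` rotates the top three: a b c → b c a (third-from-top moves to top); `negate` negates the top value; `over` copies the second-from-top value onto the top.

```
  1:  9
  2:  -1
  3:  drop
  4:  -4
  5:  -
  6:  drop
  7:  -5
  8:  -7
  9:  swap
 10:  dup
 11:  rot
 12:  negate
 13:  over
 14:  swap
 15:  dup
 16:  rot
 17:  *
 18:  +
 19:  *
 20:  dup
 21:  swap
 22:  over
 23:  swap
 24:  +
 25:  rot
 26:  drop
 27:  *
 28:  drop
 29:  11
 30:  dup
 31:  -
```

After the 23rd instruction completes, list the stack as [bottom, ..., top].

[-5, 140, 140, 140]

9      → 9
-1     → 9 -1
drop   → 9
-4     → 9 -4
-      → 13
drop   → (empty)
-5     → -5
-7     → -5 -7
swap   → -7 -5
dup    → -7 -5 -5
rot    → -5 -5 -7
negate → -5 -5 7
over   → -5 -5 7 -5
swap   → -5 -5 -5 7
dup    → -5 -5 -5 7 7
rot    → -5 -5 7 7 -5
*      → -5 -5 7 -35
+      → -5 -5 -28
*      → -5 140
dup    → -5 140 140
swap   → -5 140 140
over   → -5 140 140 140
swap   → -5 140 140 140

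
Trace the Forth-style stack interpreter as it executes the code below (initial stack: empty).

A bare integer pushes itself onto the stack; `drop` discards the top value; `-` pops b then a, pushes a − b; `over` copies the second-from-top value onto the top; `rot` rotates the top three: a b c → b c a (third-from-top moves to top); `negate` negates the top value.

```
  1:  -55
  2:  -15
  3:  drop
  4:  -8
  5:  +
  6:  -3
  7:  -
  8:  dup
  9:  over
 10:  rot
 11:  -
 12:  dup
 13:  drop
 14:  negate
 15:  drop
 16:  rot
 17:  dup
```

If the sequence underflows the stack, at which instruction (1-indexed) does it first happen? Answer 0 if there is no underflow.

16

-55    → -55
-15    → -55 -15
drop   → -55
-8     → -55 -8
+      → -63
-3     → -63 -3
-      → -60
dup    → -60 -60
over   → -60 -60 -60
rot    → -60 -60 -60
-      → -60 0
dup    → -60 0 0
drop   → -60 0
negate → -60 0
drop   → -60
rot  — needs 3 operands, stack has 1 → underflow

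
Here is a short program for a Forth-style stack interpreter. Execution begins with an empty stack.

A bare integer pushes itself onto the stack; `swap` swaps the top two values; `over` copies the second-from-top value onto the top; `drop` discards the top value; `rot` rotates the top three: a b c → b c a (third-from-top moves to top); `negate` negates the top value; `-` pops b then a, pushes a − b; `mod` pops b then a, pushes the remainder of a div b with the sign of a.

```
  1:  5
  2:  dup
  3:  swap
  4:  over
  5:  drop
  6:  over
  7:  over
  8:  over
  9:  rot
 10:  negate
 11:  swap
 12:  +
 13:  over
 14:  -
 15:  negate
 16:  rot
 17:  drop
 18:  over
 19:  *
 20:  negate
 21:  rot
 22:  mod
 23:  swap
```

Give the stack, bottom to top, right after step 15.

5      -> 5
dup    -> 5 5
swap   -> 5 5
over   -> 5 5 5
drop   -> 5 5
over   -> 5 5 5
over   -> 5 5 5 5
over   -> 5 5 5 5 5
rot    -> 5 5 5 5 5
negate -> 5 5 5 5 -5
swap   -> 5 5 5 -5 5
+      -> 5 5 5 0
over   -> 5 5 5 0 5
-      -> 5 5 5 -5
negate -> 5 5 5 5

[5, 5, 5, 5]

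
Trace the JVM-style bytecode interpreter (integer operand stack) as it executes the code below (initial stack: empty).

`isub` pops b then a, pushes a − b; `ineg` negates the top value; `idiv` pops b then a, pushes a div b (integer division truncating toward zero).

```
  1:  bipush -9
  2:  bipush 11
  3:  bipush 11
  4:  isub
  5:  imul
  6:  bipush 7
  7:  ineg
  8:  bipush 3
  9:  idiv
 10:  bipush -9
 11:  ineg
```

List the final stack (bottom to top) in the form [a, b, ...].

bipush -9 -> [-9]
bipush 11 -> [-9, 11]
bipush 11 -> [-9, 11, 11]
isub      -> [-9, 0]
imul      -> [0]
bipush 7  -> [0, 7]
ineg      -> [0, -7]
bipush 3  -> [0, -7, 3]
idiv      -> [0, -2]
bipush -9 -> [0, -2, -9]
ineg      -> [0, -2, 9]

[0, -2, 9]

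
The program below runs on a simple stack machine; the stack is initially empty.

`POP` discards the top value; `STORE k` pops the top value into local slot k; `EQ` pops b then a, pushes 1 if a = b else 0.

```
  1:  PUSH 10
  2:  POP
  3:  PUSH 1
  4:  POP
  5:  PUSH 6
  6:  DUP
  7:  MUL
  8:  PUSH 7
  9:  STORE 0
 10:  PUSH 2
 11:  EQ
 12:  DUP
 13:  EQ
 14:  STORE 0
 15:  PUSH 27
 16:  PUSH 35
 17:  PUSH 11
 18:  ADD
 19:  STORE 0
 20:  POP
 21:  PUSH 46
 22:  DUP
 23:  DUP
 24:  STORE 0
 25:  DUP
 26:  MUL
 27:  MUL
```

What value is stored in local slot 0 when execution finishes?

46

PUSH 10 -> [10]
POP     -> []
PUSH 1  -> [1]
POP     -> []
PUSH 6  -> [6]
DUP     -> [6, 6]
MUL     -> [36]
PUSH 7  -> [36, 7]
STORE 0 -> [36]
PUSH 2  -> [36, 2]
EQ      -> [0]
DUP     -> [0, 0]
EQ      -> [1]
STORE 0 -> []
PUSH 27 -> [27]
PUSH 35 -> [27, 35]
PUSH 11 -> [27, 35, 11]
ADD     -> [27, 46]
STORE 0 -> [27]
POP     -> []
PUSH 46 -> [46]
DUP     -> [46, 46]
DUP     -> [46, 46, 46]
STORE 0 -> [46, 46]
DUP     -> [46, 46, 46]
MUL     -> [46, 2116]
MUL     -> [97336]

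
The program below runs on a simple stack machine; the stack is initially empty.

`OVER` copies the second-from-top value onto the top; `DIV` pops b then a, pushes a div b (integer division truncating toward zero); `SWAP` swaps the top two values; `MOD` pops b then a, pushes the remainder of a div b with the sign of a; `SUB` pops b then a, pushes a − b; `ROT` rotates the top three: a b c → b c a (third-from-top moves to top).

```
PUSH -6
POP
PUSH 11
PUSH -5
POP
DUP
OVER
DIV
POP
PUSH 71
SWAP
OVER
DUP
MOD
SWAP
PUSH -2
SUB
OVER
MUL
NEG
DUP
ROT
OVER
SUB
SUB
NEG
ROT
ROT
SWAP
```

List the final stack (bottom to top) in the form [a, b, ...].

[0, 0, 71]

PUSH -6  [-6]
POP      []
PUSH 11  [11]
PUSH -5  [11, -5]
POP      [11]
DUP      [11, 11]
OVER     [11, 11, 11]
DIV      [11, 1]
POP      [11]
PUSH 71  [11, 71]
SWAP     [71, 11]
OVER     [71, 11, 71]
DUP      [71, 11, 71, 71]
MOD      [71, 11, 0]
SWAP     [71, 0, 11]
PUSH -2  [71, 0, 11, -2]
SUB      [71, 0, 13]
OVER     [71, 0, 13, 0]
MUL      [71, 0, 0]
NEG      [71, 0, 0]
DUP      [71, 0, 0, 0]
ROT      [71, 0, 0, 0]
OVER     [71, 0, 0, 0, 0]
SUB      [71, 0, 0, 0]
SUB      [71, 0, 0]
NEG      [71, 0, 0]
ROT      [0, 0, 71]
ROT      [0, 71, 0]
SWAP     [0, 0, 71]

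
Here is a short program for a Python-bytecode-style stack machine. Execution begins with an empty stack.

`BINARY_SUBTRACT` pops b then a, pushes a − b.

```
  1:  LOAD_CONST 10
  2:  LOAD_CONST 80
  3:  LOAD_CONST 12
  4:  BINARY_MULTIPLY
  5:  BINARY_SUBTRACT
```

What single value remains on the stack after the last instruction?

-950

LOAD_CONST 10   : [10]
LOAD_CONST 80   : [10, 80]
LOAD_CONST 12   : [10, 80, 12]
BINARY_MULTIPLY : [10, 960]
BINARY_SUBTRACT : [-950]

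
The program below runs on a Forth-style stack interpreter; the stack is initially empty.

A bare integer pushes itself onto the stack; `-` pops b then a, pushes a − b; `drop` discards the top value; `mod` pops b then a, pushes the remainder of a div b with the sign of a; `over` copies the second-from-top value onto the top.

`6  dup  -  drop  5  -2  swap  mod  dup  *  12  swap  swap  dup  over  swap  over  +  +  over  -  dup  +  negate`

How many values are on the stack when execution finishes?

3

6      -> [6]
dup    -> [6, 6]
-      -> [0]
drop   -> []
5      -> [5]
-2     -> [5, -2]
swap   -> [-2, 5]
mod    -> [-2]
dup    -> [-2, -2]
*      -> [4]
12     -> [4, 12]
swap   -> [12, 4]
swap   -> [4, 12]
dup    -> [4, 12, 12]
over   -> [4, 12, 12, 12]
swap   -> [4, 12, 12, 12]
over   -> [4, 12, 12, 12, 12]
+      -> [4, 12, 12, 24]
+      -> [4, 12, 36]
over   -> [4, 12, 36, 12]
-      -> [4, 12, 24]
dup    -> [4, 12, 24, 24]
+      -> [4, 12, 48]
negate -> [4, 12, -48]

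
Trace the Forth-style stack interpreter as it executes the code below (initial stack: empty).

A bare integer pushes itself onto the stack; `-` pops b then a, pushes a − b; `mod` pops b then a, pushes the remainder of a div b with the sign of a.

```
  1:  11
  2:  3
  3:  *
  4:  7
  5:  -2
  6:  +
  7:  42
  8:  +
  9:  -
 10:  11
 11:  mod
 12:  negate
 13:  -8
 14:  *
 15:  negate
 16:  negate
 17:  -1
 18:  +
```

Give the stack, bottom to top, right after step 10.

[-14, 11]

11 : [11]
3  : [11, 3]
*  : [33]
7  : [33, 7]
-2 : [33, 7, -2]
+  : [33, 5]
42 : [33, 5, 42]
+  : [33, 47]
-  : [-14]
11 : [-14, 11]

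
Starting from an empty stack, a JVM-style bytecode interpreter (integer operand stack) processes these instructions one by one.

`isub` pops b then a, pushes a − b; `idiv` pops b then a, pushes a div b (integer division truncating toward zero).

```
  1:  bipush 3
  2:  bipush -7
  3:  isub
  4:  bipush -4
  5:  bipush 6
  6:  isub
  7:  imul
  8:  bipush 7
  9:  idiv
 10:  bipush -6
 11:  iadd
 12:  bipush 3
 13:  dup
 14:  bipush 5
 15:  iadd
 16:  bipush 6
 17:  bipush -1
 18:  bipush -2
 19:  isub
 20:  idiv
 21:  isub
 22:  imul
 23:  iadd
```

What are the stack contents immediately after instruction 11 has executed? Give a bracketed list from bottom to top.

[-20]

bipush 3   3
bipush -7  3 -7
isub       10
bipush -4  10 -4
bipush 6   10 -4 6
isub       10 -10
imul       -100
bipush 7   -100 7
idiv       -14
bipush -6  -14 -6
iadd       -20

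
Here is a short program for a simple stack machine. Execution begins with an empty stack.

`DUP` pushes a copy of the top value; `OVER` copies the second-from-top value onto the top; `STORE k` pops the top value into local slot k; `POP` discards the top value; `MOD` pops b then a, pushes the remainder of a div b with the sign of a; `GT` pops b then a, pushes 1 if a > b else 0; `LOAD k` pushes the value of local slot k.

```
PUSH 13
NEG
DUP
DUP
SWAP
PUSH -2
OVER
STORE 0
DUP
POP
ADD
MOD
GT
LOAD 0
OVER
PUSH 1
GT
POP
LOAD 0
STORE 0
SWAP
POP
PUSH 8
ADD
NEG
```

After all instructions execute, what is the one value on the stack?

PUSH 13 → 13
NEG     → -13
DUP     → -13 -13
DUP     → -13 -13 -13
SWAP    → -13 -13 -13
PUSH -2 → -13 -13 -13 -2
OVER    → -13 -13 -13 -2 -13
STORE 0 → -13 -13 -13 -2
DUP     → -13 -13 -13 -2 -2
POP     → -13 -13 -13 -2
ADD     → -13 -13 -15
MOD     → -13 -13
GT      → 0
LOAD 0  → 0 -13
OVER    → 0 -13 0
PUSH 1  → 0 -13 0 1
GT      → 0 -13 0
POP     → 0 -13
LOAD 0  → 0 -13 -13
STORE 0 → 0 -13
SWAP    → -13 0
POP     → -13
PUSH 8  → -13 8
ADD     → -5
NEG     → 5

5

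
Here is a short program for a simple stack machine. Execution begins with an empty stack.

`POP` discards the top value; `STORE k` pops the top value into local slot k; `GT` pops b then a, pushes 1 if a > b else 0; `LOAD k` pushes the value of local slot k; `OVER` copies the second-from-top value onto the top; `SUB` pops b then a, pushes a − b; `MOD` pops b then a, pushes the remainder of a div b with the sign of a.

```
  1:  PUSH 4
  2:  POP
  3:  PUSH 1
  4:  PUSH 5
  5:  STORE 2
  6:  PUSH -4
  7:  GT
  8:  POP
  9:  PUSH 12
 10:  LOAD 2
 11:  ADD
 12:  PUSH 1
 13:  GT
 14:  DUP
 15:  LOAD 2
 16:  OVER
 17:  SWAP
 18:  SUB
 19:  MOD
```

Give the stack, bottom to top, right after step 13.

PUSH 4   [4]
POP      []
PUSH 1   [1]
PUSH 5   [1, 5]
STORE 2  [1]
PUSH -4  [1, -4]
GT       [1]
POP      []
PUSH 12  [12]
LOAD 2   [12, 5]
ADD      [17]
PUSH 1   [17, 1]
GT       [1]

[1]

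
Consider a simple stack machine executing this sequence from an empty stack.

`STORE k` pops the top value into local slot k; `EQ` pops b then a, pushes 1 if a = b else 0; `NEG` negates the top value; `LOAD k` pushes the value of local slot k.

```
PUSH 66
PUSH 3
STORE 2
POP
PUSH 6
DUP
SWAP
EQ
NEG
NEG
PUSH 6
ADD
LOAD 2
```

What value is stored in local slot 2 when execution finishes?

3

PUSH 66 : [66]
PUSH 3  : [66, 3]
STORE 2 : [66]
POP     : []
PUSH 6  : [6]
DUP     : [6, 6]
SWAP    : [6, 6]
EQ      : [1]
NEG     : [-1]
NEG     : [1]
PUSH 6  : [1, 6]
ADD     : [7]
LOAD 2  : [7, 3]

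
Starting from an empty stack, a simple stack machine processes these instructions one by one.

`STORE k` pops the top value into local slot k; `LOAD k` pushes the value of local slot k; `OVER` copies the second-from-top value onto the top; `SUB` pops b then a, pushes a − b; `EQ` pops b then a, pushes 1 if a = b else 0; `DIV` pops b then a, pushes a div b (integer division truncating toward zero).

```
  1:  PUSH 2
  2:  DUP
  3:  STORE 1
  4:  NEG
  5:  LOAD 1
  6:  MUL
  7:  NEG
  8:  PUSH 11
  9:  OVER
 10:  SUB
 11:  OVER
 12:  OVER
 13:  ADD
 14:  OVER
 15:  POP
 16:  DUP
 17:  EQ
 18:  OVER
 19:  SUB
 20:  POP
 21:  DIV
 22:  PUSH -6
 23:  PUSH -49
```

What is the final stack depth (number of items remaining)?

PUSH 2   -> [2]
DUP      -> [2, 2]
STORE 1  -> [2]
NEG      -> [-2]
LOAD 1   -> [-2, 2]
MUL      -> [-4]
NEG      -> [4]
PUSH 11  -> [4, 11]
OVER     -> [4, 11, 4]
SUB      -> [4, 7]
OVER     -> [4, 7, 4]
OVER     -> [4, 7, 4, 7]
ADD      -> [4, 7, 11]
OVER     -> [4, 7, 11, 7]
POP      -> [4, 7, 11]
DUP      -> [4, 7, 11, 11]
EQ       -> [4, 7, 1]
OVER     -> [4, 7, 1, 7]
SUB      -> [4, 7, -6]
POP      -> [4, 7]
DIV      -> [0]
PUSH -6  -> [0, -6]
PUSH -49 -> [0, -6, -49]

3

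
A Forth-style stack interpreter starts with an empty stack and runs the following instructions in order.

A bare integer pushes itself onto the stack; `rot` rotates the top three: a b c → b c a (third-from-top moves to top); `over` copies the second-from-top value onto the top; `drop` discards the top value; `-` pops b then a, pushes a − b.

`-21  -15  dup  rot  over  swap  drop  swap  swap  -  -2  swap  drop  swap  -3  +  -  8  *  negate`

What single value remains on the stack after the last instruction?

-128

-21    -> -21
-15    -> -21 -15
dup    -> -21 -15 -15
rot    -> -15 -15 -21
over   -> -15 -15 -21 -15
swap   -> -15 -15 -15 -21
drop   -> -15 -15 -15
swap   -> -15 -15 -15
swap   -> -15 -15 -15
-      -> -15 0
-2     -> -15 0 -2
swap   -> -15 -2 0
drop   -> -15 -2
swap   -> -2 -15
-3     -> -2 -15 -3
+      -> -2 -18
-      -> 16
8      -> 16 8
*      -> 128
negate -> -128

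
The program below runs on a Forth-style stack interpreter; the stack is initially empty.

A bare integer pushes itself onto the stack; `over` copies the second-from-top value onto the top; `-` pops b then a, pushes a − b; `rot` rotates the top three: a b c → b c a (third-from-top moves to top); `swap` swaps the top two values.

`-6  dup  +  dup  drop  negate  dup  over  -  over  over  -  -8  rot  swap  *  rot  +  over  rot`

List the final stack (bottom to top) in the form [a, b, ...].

[12, 12, 12]

-6     → -6
dup    → -6 -6
+      → -12
dup    → -12 -12
drop   → -12
negate → 12
dup    → 12 12
over   → 12 12 12
-      → 12 0
over   → 12 0 12
over   → 12 0 12 0
-      → 12 0 12
-8     → 12 0 12 -8
rot    → 12 12 -8 0
swap   → 12 12 0 -8
*      → 12 12 0
rot    → 12 0 12
+      → 12 12
over   → 12 12 12
rot    → 12 12 12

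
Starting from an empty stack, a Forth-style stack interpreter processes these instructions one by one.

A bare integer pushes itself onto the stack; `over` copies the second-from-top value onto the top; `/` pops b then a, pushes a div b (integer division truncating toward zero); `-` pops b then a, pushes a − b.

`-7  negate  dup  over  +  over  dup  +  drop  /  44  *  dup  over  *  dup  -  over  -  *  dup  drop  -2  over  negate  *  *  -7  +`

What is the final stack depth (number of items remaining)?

1

-7     → [-7]
negate → [7]
dup    → [7, 7]
over   → [7, 7, 7]
+      → [7, 14]
over   → [7, 14, 7]
dup    → [7, 14, 7, 7]
+      → [7, 14, 14]
drop   → [7, 14]
/      → [0]
44     → [0, 44]
*      → [0]
dup    → [0, 0]
over   → [0, 0, 0]
*      → [0, 0]
dup    → [0, 0, 0]
-      → [0, 0]
over   → [0, 0, 0]
-      → [0, 0]
*      → [0]
dup    → [0, 0]
drop   → [0]
-2     → [0, -2]
over   → [0, -2, 0]
negate → [0, -2, 0]
*      → [0, 0]
*      → [0]
-7     → [0, -7]
+      → [-7]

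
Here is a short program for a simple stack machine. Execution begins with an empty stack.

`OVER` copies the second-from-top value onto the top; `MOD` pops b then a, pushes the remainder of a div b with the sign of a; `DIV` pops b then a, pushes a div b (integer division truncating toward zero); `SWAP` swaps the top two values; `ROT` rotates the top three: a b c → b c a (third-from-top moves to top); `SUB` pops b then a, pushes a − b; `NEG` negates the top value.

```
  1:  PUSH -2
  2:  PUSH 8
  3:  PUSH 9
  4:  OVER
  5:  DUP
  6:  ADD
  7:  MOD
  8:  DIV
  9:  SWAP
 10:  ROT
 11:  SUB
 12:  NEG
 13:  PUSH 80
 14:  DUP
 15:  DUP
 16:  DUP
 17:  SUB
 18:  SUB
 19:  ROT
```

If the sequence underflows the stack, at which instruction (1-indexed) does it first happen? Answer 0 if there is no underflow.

PUSH -2  -2
PUSH 8   -2 8
PUSH 9   -2 8 9
OVER     -2 8 9 8
DUP      -2 8 9 8 8
ADD      -2 8 9 16
MOD      -2 8 9
DIV      -2 0
SWAP     0 -2
ROT  — needs 3 operands, stack has 2 → underflow

10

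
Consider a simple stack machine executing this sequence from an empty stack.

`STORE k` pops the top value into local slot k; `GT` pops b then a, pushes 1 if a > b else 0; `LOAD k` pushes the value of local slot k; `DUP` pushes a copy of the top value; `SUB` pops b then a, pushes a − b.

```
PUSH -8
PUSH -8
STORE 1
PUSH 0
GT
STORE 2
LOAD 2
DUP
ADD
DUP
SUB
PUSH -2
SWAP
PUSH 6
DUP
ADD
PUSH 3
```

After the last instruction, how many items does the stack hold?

PUSH -8 : [-8]
PUSH -8 : [-8, -8]
STORE 1 : [-8]
PUSH 0  : [-8, 0]
GT      : [0]
STORE 2 : []
LOAD 2  : [0]
DUP     : [0, 0]
ADD     : [0]
DUP     : [0, 0]
SUB     : [0]
PUSH -2 : [0, -2]
SWAP    : [-2, 0]
PUSH 6  : [-2, 0, 6]
DUP     : [-2, 0, 6, 6]
ADD     : [-2, 0, 12]
PUSH 3  : [-2, 0, 12, 3]

4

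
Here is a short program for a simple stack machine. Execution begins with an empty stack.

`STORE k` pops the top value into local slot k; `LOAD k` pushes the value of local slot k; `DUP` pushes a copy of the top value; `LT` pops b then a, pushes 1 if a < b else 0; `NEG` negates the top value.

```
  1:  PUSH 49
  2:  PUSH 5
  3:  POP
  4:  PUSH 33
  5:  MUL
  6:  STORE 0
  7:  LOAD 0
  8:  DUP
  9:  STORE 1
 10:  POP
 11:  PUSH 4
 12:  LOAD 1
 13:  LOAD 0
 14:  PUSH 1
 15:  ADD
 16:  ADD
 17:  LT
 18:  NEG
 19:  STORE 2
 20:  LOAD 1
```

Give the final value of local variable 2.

PUSH 49  49
PUSH 5   49 5
POP      49
PUSH 33  49 33
MUL      1617
STORE 0  (empty)
LOAD 0   1617
DUP      1617 1617
STORE 1  1617
POP      (empty)
PUSH 4   4
LOAD 1   4 1617
LOAD 0   4 1617 1617
PUSH 1   4 1617 1617 1
ADD      4 1617 1618
ADD      4 3235
LT       1
NEG      -1
STORE 2  (empty)
LOAD 1   1617

-1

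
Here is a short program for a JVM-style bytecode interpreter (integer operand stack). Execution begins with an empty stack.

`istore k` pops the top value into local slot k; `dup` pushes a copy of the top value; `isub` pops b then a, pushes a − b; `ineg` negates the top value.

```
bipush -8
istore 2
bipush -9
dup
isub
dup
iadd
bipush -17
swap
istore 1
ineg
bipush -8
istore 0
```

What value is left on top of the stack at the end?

17

bipush -8  : [-8]
istore 2   : []
bipush -9  : [-9]
dup        : [-9, -9]
isub       : [0]
dup        : [0, 0]
iadd       : [0]
bipush -17 : [0, -17]
swap       : [-17, 0]
istore 1   : [-17]
ineg       : [17]
bipush -8  : [17, -8]
istore 0   : [17]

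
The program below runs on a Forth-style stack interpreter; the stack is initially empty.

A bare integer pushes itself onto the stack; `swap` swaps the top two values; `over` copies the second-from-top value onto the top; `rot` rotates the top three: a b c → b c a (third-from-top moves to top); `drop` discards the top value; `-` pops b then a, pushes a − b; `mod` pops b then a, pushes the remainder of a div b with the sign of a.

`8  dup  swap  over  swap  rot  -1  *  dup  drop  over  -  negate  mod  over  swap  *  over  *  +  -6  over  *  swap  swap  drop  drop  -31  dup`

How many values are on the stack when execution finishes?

2

8      : [8]
dup    : [8, 8]
swap   : [8, 8]
over   : [8, 8, 8]
swap   : [8, 8, 8]
rot    : [8, 8, 8]
-1     : [8, 8, 8, -1]
*      : [8, 8, -8]
dup    : [8, 8, -8, -8]
drop   : [8, 8, -8]
over   : [8, 8, -8, 8]
-      : [8, 8, -16]
negate : [8, 8, 16]
mod    : [8, 8]
over   : [8, 8, 8]
swap   : [8, 8, 8]
*      : [8, 64]
over   : [8, 64, 8]
*      : [8, 512]
+      : [520]
-6     : [520, -6]
over   : [520, -6, 520]
*      : [520, -3120]
swap   : [-3120, 520]
swap   : [520, -3120]
drop   : [520]
drop   : []
-31    : [-31]
dup    : [-31, -31]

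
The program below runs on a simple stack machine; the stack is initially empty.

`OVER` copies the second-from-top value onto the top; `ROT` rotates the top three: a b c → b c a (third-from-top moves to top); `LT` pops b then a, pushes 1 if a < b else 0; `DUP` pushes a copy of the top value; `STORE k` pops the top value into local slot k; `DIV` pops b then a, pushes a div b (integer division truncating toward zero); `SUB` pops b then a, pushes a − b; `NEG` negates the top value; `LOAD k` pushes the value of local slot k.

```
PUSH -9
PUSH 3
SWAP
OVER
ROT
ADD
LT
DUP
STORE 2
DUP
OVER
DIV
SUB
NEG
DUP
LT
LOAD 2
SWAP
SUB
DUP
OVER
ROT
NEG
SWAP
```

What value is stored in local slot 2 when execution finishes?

PUSH -9 → [-9]
PUSH 3  → [-9, 3]
SWAP    → [3, -9]
OVER    → [3, -9, 3]
ROT     → [-9, 3, 3]
ADD     → [-9, 6]
LT      → [1]
DUP     → [1, 1]
STORE 2 → [1]
DUP     → [1, 1]
OVER    → [1, 1, 1]
DIV     → [1, 1]
SUB     → [0]
NEG     → [0]
DUP     → [0, 0]
LT      → [0]
LOAD 2  → [0, 1]
SWAP    → [1, 0]
SUB     → [1]
DUP     → [1, 1]
OVER    → [1, 1, 1]
ROT     → [1, 1, 1]
NEG     → [1, 1, -1]
SWAP    → [1, -1, 1]

1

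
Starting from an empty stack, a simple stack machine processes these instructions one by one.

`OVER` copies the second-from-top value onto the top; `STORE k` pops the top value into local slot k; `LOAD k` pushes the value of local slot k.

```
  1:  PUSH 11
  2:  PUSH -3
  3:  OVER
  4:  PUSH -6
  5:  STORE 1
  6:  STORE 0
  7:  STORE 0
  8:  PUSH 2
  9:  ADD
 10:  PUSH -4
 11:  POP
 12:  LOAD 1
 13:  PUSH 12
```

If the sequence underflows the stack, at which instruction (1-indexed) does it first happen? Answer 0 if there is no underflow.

0

PUSH 11 → 11
PUSH -3 → 11 -3
OVER    → 11 -3 11
PUSH -6 → 11 -3 11 -6
STORE 1 → 11 -3 11
STORE 0 → 11 -3
STORE 0 → 11
PUSH 2  → 11 2
ADD     → 13
PUSH -4 → 13 -4
POP     → 13
LOAD 1  → 13 -6
PUSH 12 → 13 -6 12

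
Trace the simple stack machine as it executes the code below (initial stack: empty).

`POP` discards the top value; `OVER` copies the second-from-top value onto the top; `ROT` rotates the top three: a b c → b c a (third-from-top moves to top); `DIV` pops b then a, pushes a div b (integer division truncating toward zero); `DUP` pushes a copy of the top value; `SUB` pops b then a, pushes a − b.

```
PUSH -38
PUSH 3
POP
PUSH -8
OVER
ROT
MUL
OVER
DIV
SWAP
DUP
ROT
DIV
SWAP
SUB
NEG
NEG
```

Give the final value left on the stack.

PUSH -38  [-38]
PUSH 3    [-38, 3]
POP       [-38]
PUSH -8   [-38, -8]
OVER      [-38, -8, -38]
ROT       [-8, -38, -38]
MUL       [-8, 1444]
OVER      [-8, 1444, -8]
DIV       [-8, -180]
SWAP      [-180, -8]
DUP       [-180, -8, -8]
ROT       [-8, -8, -180]
DIV       [-8, 0]
SWAP      [0, -8]
SUB       [8]
NEG       [-8]
NEG       [8]

8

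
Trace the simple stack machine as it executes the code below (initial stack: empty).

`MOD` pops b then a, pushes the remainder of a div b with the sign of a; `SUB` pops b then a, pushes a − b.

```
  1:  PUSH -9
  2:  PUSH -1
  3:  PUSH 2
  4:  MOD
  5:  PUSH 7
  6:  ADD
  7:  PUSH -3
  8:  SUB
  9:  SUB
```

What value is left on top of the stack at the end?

PUSH -9 -> [-9]
PUSH -1 -> [-9, -1]
PUSH 2  -> [-9, -1, 2]
MOD     -> [-9, -1]
PUSH 7  -> [-9, -1, 7]
ADD     -> [-9, 6]
PUSH -3 -> [-9, 6, -3]
SUB     -> [-9, 9]
SUB     -> [-18]

-18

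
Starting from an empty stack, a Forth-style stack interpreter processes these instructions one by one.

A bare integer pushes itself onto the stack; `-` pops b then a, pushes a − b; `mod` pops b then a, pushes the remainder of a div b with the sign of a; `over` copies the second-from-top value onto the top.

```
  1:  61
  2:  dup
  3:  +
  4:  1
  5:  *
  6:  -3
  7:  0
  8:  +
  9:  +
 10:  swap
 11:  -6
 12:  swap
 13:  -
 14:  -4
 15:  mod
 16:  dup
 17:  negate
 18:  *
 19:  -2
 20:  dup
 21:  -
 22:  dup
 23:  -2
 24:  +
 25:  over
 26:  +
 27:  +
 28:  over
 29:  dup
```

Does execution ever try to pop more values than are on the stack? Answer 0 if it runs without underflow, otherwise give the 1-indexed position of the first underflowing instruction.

10

61  → 61
dup → 61 61
+   → 122
1   → 122 1
*   → 122
-3  → 122 -3
0   → 122 -3 0
+   → 122 -3
+   → 119
swap  — needs 2 operands, stack has 1 → underflow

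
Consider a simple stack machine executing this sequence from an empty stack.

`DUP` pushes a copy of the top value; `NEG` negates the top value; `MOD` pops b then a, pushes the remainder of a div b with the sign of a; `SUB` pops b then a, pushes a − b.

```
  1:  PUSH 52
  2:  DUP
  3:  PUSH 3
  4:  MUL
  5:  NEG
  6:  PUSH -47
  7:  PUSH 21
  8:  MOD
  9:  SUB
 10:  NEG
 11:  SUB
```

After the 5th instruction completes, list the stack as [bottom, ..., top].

PUSH 52 -> [52]
DUP     -> [52, 52]
PUSH 3  -> [52, 52, 3]
MUL     -> [52, 156]
NEG     -> [52, -156]

[52, -156]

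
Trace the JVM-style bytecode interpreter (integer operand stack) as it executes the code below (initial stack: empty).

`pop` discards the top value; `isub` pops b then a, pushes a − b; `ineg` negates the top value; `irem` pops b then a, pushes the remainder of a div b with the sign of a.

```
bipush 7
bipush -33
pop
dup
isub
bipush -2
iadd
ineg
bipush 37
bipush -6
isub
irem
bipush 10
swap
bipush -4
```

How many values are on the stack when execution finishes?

bipush 7   → [7]
bipush -33 → [7, -33]
pop        → [7]
dup        → [7, 7]
isub       → [0]
bipush -2  → [0, -2]
iadd       → [-2]
ineg       → [2]
bipush 37  → [2, 37]
bipush -6  → [2, 37, -6]
isub       → [2, 43]
irem       → [2]
bipush 10  → [2, 10]
swap       → [10, 2]
bipush -4  → [10, 2, -4]

3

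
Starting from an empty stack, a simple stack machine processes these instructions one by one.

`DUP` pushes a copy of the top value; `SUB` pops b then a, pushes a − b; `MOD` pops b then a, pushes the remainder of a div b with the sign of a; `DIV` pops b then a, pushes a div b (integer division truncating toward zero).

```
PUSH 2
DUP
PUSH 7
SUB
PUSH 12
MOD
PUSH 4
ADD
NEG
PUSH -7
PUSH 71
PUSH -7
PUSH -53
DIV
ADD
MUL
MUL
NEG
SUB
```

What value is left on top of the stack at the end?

-495

PUSH 2   -> [2]
DUP      -> [2, 2]
PUSH 7   -> [2, 2, 7]
SUB      -> [2, -5]
PUSH 12  -> [2, -5, 12]
MOD      -> [2, -5]
PUSH 4   -> [2, -5, 4]
ADD      -> [2, -1]
NEG      -> [2, 1]
PUSH -7  -> [2, 1, -7]
PUSH 71  -> [2, 1, -7, 71]
PUSH -7  -> [2, 1, -7, 71, -7]
PUSH -53 -> [2, 1, -7, 71, -7, -53]
DIV      -> [2, 1, -7, 71, 0]
ADD      -> [2, 1, -7, 71]
MUL      -> [2, 1, -497]
MUL      -> [2, -497]
NEG      -> [2, 497]
SUB      -> [-495]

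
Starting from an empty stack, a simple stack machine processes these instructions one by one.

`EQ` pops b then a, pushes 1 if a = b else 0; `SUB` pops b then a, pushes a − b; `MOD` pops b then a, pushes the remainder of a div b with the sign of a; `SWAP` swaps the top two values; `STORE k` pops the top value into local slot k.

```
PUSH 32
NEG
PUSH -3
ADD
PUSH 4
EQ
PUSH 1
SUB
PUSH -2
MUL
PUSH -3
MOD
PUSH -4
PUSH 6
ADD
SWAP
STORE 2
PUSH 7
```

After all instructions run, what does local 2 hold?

2

PUSH 32 → 32
NEG     → -32
PUSH -3 → -32 -3
ADD     → -35
PUSH 4  → -35 4
EQ      → 0
PUSH 1  → 0 1
SUB     → -1
PUSH -2 → -1 -2
MUL     → 2
PUSH -3 → 2 -3
MOD     → 2
PUSH -4 → 2 -4
PUSH 6  → 2 -4 6
ADD     → 2 2
SWAP    → 2 2
STORE 2 → 2
PUSH 7  → 2 7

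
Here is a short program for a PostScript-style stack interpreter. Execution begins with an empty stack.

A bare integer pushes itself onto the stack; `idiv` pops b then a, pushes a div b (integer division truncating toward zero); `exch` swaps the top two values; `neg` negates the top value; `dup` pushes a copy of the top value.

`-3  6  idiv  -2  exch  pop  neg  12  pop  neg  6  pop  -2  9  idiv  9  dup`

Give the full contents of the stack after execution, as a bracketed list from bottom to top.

-3    [-3]
6     [-3, 6]
idiv  [0]
-2    [0, -2]
exch  [-2, 0]
pop   [-2]
neg   [2]
12    [2, 12]
pop   [2]
neg   [-2]
6     [-2, 6]
pop   [-2]
-2    [-2, -2]
9     [-2, -2, 9]
idiv  [-2, 0]
9     [-2, 0, 9]
dup   [-2, 0, 9, 9]

[-2, 0, 9, 9]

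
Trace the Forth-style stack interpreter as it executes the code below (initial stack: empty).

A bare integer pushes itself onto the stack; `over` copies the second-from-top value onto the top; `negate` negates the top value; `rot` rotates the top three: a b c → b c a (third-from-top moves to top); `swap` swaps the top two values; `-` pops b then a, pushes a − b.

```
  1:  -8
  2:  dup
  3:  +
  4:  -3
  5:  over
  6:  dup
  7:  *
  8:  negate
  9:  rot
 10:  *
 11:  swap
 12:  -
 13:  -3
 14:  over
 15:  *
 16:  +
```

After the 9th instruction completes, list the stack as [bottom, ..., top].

[-3, -256, -16]

-8     : [-8]
dup    : [-8, -8]
+      : [-16]
-3     : [-16, -3]
over   : [-16, -3, -16]
dup    : [-16, -3, -16, -16]
*      : [-16, -3, 256]
negate : [-16, -3, -256]
rot    : [-3, -256, -16]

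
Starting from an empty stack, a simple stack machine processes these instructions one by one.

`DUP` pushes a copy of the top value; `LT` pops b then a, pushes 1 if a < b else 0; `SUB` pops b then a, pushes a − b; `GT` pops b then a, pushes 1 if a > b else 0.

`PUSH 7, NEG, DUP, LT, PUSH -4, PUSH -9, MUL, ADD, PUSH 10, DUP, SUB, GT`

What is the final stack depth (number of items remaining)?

PUSH 7  : [7]
NEG     : [-7]
DUP     : [-7, -7]
LT      : [0]
PUSH -4 : [0, -4]
PUSH -9 : [0, -4, -9]
MUL     : [0, 36]
ADD     : [36]
PUSH 10 : [36, 10]
DUP     : [36, 10, 10]
SUB     : [36, 0]
GT      : [1]

1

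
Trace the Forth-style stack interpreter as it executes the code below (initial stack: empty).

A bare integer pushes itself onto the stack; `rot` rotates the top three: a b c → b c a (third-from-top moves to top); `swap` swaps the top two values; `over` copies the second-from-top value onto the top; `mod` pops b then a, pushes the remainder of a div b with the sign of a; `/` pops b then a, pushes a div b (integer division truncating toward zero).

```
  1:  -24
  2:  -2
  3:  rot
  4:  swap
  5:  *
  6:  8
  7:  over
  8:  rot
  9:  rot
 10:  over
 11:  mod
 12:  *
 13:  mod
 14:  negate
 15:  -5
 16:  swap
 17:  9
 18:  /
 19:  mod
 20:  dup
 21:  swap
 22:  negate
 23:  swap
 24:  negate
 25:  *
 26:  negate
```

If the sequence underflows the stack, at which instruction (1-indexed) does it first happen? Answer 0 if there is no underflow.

3

-24 -> [-24]
-2  -> [-24, -2]
rot  — needs 3 operands, stack has 2 → underflow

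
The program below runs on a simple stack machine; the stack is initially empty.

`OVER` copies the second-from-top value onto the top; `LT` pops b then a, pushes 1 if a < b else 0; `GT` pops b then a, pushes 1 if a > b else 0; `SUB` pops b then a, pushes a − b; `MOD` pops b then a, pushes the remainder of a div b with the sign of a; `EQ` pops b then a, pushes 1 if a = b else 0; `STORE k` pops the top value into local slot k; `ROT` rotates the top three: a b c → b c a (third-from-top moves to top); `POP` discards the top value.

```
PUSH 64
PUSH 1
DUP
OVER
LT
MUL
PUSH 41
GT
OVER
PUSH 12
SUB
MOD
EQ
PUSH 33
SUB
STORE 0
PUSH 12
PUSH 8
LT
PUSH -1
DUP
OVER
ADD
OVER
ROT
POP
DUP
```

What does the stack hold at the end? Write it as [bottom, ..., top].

PUSH 64 -> 64
PUSH 1  -> 64 1
DUP     -> 64 1 1
OVER    -> 64 1 1 1
LT      -> 64 1 0
MUL     -> 64 0
PUSH 41 -> 64 0 41
GT      -> 64 0
OVER    -> 64 0 64
PUSH 12 -> 64 0 64 12
SUB     -> 64 0 52
MOD     -> 64 0
EQ      -> 0
PUSH 33 -> 0 33
SUB     -> -33
STORE 0 -> (empty)
PUSH 12 -> 12
PUSH 8  -> 12 8
LT      -> 0
PUSH -1 -> 0 -1
DUP     -> 0 -1 -1
OVER    -> 0 -1 -1 -1
ADD     -> 0 -1 -2
OVER    -> 0 -1 -2 -1
ROT     -> 0 -2 -1 -1
POP     -> 0 -2 -1
DUP     -> 0 -2 -1 -1

[0, -2, -1, -1]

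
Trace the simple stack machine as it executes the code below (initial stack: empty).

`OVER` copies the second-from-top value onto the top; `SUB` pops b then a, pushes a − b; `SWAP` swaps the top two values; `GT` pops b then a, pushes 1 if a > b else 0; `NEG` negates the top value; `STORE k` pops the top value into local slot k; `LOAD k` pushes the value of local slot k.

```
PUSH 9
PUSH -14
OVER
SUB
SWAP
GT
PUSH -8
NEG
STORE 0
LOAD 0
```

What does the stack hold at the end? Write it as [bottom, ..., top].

[0, 8]

PUSH 9    [9]
PUSH -14  [9, -14]
OVER      [9, -14, 9]
SUB       [9, -23]
SWAP      [-23, 9]
GT        [0]
PUSH -8   [0, -8]
NEG       [0, 8]
STORE 0   [0]
LOAD 0    [0, 8]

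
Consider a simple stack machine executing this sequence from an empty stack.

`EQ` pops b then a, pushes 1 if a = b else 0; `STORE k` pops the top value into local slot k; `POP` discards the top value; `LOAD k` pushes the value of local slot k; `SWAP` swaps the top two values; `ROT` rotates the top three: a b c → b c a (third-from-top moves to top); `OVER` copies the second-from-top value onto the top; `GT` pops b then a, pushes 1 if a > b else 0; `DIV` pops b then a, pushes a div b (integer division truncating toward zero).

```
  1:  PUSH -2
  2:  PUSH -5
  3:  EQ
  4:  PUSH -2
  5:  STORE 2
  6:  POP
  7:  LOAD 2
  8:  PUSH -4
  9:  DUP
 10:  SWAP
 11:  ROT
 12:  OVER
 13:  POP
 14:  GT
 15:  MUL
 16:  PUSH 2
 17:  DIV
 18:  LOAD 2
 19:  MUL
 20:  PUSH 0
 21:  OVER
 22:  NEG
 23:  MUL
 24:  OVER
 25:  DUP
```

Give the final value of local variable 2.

PUSH -2  -2
PUSH -5  -2 -5
EQ       0
PUSH -2  0 -2
STORE 2  0
POP      (empty)
LOAD 2   -2
PUSH -4  -2 -4
DUP      -2 -4 -4
SWAP     -2 -4 -4
ROT      -4 -4 -2
OVER     -4 -4 -2 -4
POP      -4 -4 -2
GT       -4 0
MUL      0
PUSH 2   0 2
DIV      0
LOAD 2   0 -2
MUL      0
PUSH 0   0 0
OVER     0 0 0
NEG      0 0 0
MUL      0 0
OVER     0 0 0
DUP      0 0 0 0

-2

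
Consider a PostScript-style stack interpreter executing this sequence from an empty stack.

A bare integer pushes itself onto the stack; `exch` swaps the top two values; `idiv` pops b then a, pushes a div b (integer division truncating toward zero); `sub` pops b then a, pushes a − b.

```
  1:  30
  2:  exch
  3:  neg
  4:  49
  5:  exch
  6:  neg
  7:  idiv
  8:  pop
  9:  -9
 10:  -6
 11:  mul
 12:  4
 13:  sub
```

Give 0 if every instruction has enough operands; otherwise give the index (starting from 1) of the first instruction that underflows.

2

30  [30]
exch  — needs 2 operands, stack has 1 → underflow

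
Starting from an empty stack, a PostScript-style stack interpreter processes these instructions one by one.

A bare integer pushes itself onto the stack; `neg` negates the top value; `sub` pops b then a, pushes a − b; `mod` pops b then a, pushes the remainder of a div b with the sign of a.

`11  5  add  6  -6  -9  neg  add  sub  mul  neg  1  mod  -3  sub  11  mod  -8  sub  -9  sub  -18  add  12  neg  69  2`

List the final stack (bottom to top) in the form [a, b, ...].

11   11
5    11 5
add  16
6    16 6
-6   16 6 -6
-9   16 6 -6 -9
neg  16 6 -6 9
add  16 6 3
sub  16 3
mul  48
neg  -48
1    -48 1
mod  0
-3   0 -3
sub  3
11   3 11
mod  3
-8   3 -8
sub  11
-9   11 -9
sub  20
-18  20 -18
add  2
12   2 12
neg  2 -12
69   2 -12 69
2    2 -12 69 2

[2, -12, 69, 2]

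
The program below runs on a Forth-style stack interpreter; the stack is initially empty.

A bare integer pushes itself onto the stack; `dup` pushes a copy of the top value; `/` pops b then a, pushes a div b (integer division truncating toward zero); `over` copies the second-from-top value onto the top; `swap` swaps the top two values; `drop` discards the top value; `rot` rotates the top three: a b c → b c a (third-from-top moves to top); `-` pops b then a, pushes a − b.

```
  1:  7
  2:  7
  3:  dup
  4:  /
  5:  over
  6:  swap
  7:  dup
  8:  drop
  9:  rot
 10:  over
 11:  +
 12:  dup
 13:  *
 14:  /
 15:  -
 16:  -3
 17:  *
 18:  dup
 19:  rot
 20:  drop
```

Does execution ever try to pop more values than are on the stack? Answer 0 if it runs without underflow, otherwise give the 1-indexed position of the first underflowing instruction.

7     7
7     7 7
dup   7 7 7
/     7 1
over  7 1 7
swap  7 7 1
dup   7 7 1 1
drop  7 7 1
rot   7 1 7
over  7 1 7 1
+     7 1 8
dup   7 1 8 8
*     7 1 64
/     7 0
-     7
-3    7 -3
*     -21
dup   -21 -21
rot  — needs 3 operands, stack has 2 → underflow

19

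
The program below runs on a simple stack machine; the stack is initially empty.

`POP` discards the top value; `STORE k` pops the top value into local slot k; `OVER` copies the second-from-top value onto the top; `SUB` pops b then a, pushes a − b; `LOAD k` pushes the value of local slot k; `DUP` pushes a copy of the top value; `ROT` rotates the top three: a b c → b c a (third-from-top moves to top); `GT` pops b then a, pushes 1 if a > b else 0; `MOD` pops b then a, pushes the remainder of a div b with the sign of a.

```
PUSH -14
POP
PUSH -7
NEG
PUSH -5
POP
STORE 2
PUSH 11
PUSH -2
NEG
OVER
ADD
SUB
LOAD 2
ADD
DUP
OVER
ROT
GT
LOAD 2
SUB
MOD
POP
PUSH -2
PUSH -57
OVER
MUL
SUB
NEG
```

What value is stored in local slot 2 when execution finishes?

PUSH -14 : -14
POP      : (empty)
PUSH -7  : -7
NEG      : 7
PUSH -5  : 7 -5
POP      : 7
STORE 2  : (empty)
PUSH 11  : 11
PUSH -2  : 11 -2
NEG      : 11 2
OVER     : 11 2 11
ADD      : 11 13
SUB      : -2
LOAD 2   : -2 7
ADD      : 5
DUP      : 5 5
OVER     : 5 5 5
ROT      : 5 5 5
GT       : 5 0
LOAD 2   : 5 0 7
SUB      : 5 -7
MOD      : 5
POP      : (empty)
PUSH -2  : -2
PUSH -57 : -2 -57
OVER     : -2 -57 -2
MUL      : -2 114
SUB      : -116
NEG      : 116

7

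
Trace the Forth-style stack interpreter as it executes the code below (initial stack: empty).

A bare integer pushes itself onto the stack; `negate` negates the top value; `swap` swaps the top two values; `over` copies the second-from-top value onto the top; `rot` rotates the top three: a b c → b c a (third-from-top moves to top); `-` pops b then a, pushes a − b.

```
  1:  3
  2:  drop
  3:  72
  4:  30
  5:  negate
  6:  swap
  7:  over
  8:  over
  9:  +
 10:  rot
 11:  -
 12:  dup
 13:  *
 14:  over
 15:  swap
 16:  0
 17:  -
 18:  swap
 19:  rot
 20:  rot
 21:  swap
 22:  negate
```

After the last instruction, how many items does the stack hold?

3      : 3
drop   : (empty)
72     : 72
30     : 72 30
negate : 72 -30
swap   : -30 72
over   : -30 72 -30
over   : -30 72 -30 72
+      : -30 72 42
rot    : 72 42 -30
-      : 72 72
dup    : 72 72 72
*      : 72 5184
over   : 72 5184 72
swap   : 72 72 5184
0      : 72 72 5184 0
-      : 72 72 5184
swap   : 72 5184 72
rot    : 5184 72 72
rot    : 72 72 5184
swap   : 72 5184 72
negate : 72 5184 -72

3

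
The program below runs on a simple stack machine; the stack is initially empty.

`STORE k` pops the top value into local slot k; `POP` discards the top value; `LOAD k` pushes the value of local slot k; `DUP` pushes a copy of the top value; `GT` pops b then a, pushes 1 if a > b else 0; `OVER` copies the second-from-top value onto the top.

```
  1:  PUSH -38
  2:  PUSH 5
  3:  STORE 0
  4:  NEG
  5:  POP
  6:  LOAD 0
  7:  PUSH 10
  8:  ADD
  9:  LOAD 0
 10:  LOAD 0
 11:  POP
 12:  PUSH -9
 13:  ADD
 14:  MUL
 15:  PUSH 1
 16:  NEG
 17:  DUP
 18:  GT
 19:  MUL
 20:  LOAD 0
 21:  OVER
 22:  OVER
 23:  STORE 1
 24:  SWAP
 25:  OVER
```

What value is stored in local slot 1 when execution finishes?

PUSH -38 → [-38]
PUSH 5   → [-38, 5]
STORE 0  → [-38]
NEG      → [38]
POP      → []
LOAD 0   → [5]
PUSH 10  → [5, 10]
ADD      → [15]
LOAD 0   → [15, 5]
LOAD 0   → [15, 5, 5]
POP      → [15, 5]
PUSH -9  → [15, 5, -9]
ADD      → [15, -4]
MUL      → [-60]
PUSH 1   → [-60, 1]
NEG      → [-60, -1]
DUP      → [-60, -1, -1]
GT       → [-60, 0]
MUL      → [0]
LOAD 0   → [0, 5]
OVER     → [0, 5, 0]
OVER     → [0, 5, 0, 5]
STORE 1  → [0, 5, 0]
SWAP     → [0, 0, 5]
OVER     → [0, 0, 5, 0]

5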